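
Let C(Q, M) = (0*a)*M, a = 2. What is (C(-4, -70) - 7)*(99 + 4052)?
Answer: -29057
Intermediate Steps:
C(Q, M) = 0 (C(Q, M) = (0*2)*M = 0*M = 0)
(C(-4, -70) - 7)*(99 + 4052) = (0 - 7)*(99 + 4052) = -7*4151 = -29057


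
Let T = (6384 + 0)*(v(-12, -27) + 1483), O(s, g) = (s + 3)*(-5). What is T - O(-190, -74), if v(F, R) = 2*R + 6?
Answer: 9160105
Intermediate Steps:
v(F, R) = 6 + 2*R
O(s, g) = -15 - 5*s (O(s, g) = (3 + s)*(-5) = -15 - 5*s)
T = 9161040 (T = (6384 + 0)*((6 + 2*(-27)) + 1483) = 6384*((6 - 54) + 1483) = 6384*(-48 + 1483) = 6384*1435 = 9161040)
T - O(-190, -74) = 9161040 - (-15 - 5*(-190)) = 9161040 - (-15 + 950) = 9161040 - 1*935 = 9161040 - 935 = 9160105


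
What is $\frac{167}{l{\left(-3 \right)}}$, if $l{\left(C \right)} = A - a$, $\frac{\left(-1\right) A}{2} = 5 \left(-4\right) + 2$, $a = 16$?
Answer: $\frac{167}{20} \approx 8.35$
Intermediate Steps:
$A = 36$ ($A = - 2 \left(5 \left(-4\right) + 2\right) = - 2 \left(-20 + 2\right) = \left(-2\right) \left(-18\right) = 36$)
$l{\left(C \right)} = 20$ ($l{\left(C \right)} = 36 - 16 = 20$)
$\frac{167}{l{\left(-3 \right)}} = \frac{167}{20}$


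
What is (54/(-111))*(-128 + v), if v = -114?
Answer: 4356/37 ≈ 117.73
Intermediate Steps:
(54/(-111))*(-128 + v) = (54/(-111))*(-128 - 114) = (54*(-1/111))*(-242) = -18/37*(-242) = 4356/37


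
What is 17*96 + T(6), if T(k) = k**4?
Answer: 2928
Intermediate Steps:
17*96 + T(6) = 17*96 + 6**4 = 1632 + 1296 = 2928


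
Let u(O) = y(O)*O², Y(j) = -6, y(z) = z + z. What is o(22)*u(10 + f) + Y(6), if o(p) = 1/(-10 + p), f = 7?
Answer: 4877/6 ≈ 812.83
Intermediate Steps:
y(z) = 2*z
u(O) = 2*O³ (u(O) = (2*O)*O² = 2*O³)
o(22)*u(10 + f) + Y(6) = (2*(10 + 7)³)/(-10 + 22) - 6 = (2*17³)/12 - 6 = (2*4913)/12 - 6 = (1/12)*9826 - 6 = 4913/6 - 6 = 4877/6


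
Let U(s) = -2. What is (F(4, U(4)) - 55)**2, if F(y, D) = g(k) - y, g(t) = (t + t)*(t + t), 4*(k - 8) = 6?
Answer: 91204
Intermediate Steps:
k = 19/2 (k = 8 + (1/4)*6 = 8 + 3/2 = 19/2 ≈ 9.5000)
g(t) = 4*t**2 (g(t) = (2*t)*(2*t) = 4*t**2)
F(y, D) = 361 - y (F(y, D) = 4*(19/2)**2 - y = 4*(361/4) - y = 361 - y)
(F(4, U(4)) - 55)**2 = ((361 - 1*4) - 55)**2 = ((361 - 4) - 55)**2 = (357 - 55)**2 = 302**2 = 91204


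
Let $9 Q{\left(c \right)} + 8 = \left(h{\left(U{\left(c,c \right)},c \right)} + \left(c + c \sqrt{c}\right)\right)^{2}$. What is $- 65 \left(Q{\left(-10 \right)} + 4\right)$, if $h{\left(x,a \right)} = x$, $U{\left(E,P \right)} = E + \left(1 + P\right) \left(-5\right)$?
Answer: $\frac{22555}{9} + \frac{32500 i \sqrt{10}}{9} \approx 2506.1 + 11419.0 i$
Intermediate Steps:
$U{\left(E,P \right)} = -5 + E - 5 P$ ($U{\left(E,P \right)} = E - \left(5 + 5 P\right) = -5 + E - 5 P$)
$Q{\left(c \right)} = - \frac{8}{9} + \frac{\left(-5 + c^{\frac{3}{2}} - 3 c\right)^{2}}{9}$ ($Q{\left(c \right)} = - \frac{8}{9} + \frac{\left(\left(-5 + c - 5 c\right) + \left(c + c \sqrt{c}\right)\right)^{2}}{9} = - \frac{8}{9} + \frac{\left(\left(-5 - 4 c\right) + \left(c + c^{\frac{3}{2}}\right)\right)^{2}}{9} = - \frac{8}{9} + \frac{\left(-5 + c^{\frac{3}{2}} - 3 c\right)^{2}}{9}$)
$- 65 \left(Q{\left(-10 \right)} + 4\right) = - 65 \left(\left(- \frac{8}{9} + \frac{\left(5 - \left(-10\right)^{\frac{3}{2}} + 3 \left(-10\right)\right)^{2}}{9}\right) + 4\right) = - 65 \left(\left(- \frac{8}{9} + \frac{\left(5 - - 10 i \sqrt{10} - 30\right)^{2}}{9}\right) + 4\right) = - 65 \left(\left(- \frac{8}{9} + \frac{\left(5 + 10 i \sqrt{10} - 30\right)^{2}}{9}\right) + 4\right) = - 65 \left(\left(- \frac{8}{9} + \frac{\left(-25 + 10 i \sqrt{10}\right)^{2}}{9}\right) + 4\right) = - 65 \left(\frac{28}{9} + \frac{\left(-25 + 10 i \sqrt{10}\right)^{2}}{9}\right) = - \frac{1820}{9} - \frac{65 \left(-25 + 10 i \sqrt{10}\right)^{2}}{9}$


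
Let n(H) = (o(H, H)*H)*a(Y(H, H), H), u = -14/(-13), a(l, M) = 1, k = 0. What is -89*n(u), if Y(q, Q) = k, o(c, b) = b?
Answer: -17444/169 ≈ -103.22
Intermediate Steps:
Y(q, Q) = 0
u = 14/13 (u = -14*(-1/13) = 14/13 ≈ 1.0769)
n(H) = H**2 (n(H) = (H*H)*1 = H**2*1 = H**2)
-89*n(u) = -89*(14/13)**2 = -89*196/169 = -17444/169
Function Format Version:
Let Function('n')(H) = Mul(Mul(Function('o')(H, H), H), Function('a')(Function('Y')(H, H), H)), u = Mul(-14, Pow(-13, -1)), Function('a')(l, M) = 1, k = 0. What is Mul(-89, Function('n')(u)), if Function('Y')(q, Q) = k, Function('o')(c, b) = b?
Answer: Rational(-17444, 169) ≈ -103.22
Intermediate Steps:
Function('Y')(q, Q) = 0
u = Rational(14, 13) (u = Mul(-14, Rational(-1, 13)) = Rational(14, 13) ≈ 1.0769)
Function('n')(H) = Pow(H, 2) (Function('n')(H) = Mul(Mul(H, H), 1) = Mul(Pow(H, 2), 1) = Pow(H, 2))
Mul(-89, Function('n')(u)) = Mul(-89, Pow(Rational(14, 13), 2)) = Mul(-89, Rational(196, 169)) = Rational(-17444, 169)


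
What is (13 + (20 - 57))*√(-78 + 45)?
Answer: -24*I*√33 ≈ -137.87*I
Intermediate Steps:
(13 + (20 - 57))*√(-78 + 45) = (13 - 37)*√(-33) = -24*I*√33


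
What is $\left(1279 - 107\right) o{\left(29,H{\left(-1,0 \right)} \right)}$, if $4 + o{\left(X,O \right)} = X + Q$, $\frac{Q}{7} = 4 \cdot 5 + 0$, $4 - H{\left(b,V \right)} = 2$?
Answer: $193380$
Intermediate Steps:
$H{\left(b,V \right)} = 2$ ($H{\left(b,V \right)} = 4 - 2 = 2$)
$Q = 140$ ($Q = 7 \left(4 \cdot 5 + 0\right) = 7 \left(20 + 0\right) = 7 \cdot 20 = 140$)
$o{\left(X,O \right)} = 136 + X$ ($o{\left(X,O \right)} = -4 + \left(X + 140\right) = -4 + \left(140 + X\right) = 136 + X$)
$\left(1279 - 107\right) o{\left(29,H{\left(-1,0 \right)} \right)} = \left(1279 - 107\right) \left(136 + 29\right) = 1172 \cdot 165 = 193380$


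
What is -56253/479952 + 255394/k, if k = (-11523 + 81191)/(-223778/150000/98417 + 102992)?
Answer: 3676783675203967909447/9738394750631250 ≈ 3.7756e+5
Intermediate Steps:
k = 514238666700000/760212274688111 (k = 69668/(-223778*1/150000*(1/98417) + 102992) = 69668/(-111889/75000*1/98417 + 102992) = 69668/(-111889/7381275000 + 102992) = 69668/(760212274688111/7381275000) = 69668*(7381275000/760212274688111) = 514238666700000/760212274688111 ≈ 0.67644)
-56253/479952 + 255394/k = -56253/479952 + 255394/(514238666700000/760212274688111) = -56253*1/479952 + 255394*(760212274688111/514238666700000) = -18751/159984 + 97076826840847710367/257119333350000 = 3676783675203967909447/9738394750631250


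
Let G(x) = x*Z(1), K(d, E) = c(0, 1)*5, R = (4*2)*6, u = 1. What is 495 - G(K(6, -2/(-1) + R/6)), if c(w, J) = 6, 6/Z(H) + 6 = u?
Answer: 531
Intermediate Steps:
Z(H) = -6/5 (Z(H) = 6/(-6 + 1) = 6/(-5) = 6*(-1/5) = -6/5)
R = 48 (R = 8*6 = 48)
K(d, E) = 30 (K(d, E) = 6*5 = 30)
G(x) = -6*x/5 (G(x) = x*(-6/5) = -6*x/5)
495 - G(K(6, -2/(-1) + R/6)) = 495 - (-6)*30/5 = 495 - 1*(-36) = 495 + 36 = 531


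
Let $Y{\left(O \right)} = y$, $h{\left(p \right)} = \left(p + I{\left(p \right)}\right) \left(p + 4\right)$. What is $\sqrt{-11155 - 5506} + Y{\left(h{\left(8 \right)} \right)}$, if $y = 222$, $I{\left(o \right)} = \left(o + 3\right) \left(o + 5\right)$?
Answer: $222 + i \sqrt{16661} \approx 222.0 + 129.08 i$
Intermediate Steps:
$I{\left(o \right)} = \left(3 + o\right) \left(5 + o\right)$
$h{\left(p \right)} = \left(4 + p\right) \left(15 + p^{2} + 9 p\right)$ ($h{\left(p \right)} = \left(p + \left(15 + p^{2} + 8 p\right)\right) \left(p + 4\right) = \left(15 + p^{2} + 9 p\right) \left(4 + p\right) = \left(4 + p\right) \left(15 + p^{2} + 9 p\right)$)
$Y{\left(O \right)} = 222$
$\sqrt{-11155 - 5506} + Y{\left(h{\left(8 \right)} \right)} = \sqrt{-11155 - 5506} + 222 = \sqrt{-16661} + 222 = i \sqrt{16661} + 222 = 222 + i \sqrt{16661}$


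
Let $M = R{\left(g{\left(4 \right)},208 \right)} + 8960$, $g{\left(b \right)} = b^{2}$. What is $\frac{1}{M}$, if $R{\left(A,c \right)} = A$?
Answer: $\frac{1}{8976} \approx 0.00011141$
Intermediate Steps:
$M = 8976$ ($M = 4^{2} + 8960 = 16 + 8960 = 8976$)
$\frac{1}{M} = \frac{1}{8976}$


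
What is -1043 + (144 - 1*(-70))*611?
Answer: 129711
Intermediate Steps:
-1043 + (144 - 1*(-70))*611 = -1043 + (144 + 70)*611 = -1043 + 214*611 = -1043 + 130754 = 129711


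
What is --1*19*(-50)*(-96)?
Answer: 91200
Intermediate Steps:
--1*19*(-50)*(-96) = -(-19*(-50))*(-96) = -950*(-96) = -1*(-91200) = 91200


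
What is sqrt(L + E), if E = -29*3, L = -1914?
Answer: I*sqrt(2001) ≈ 44.733*I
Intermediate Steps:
E = -87
sqrt(L + E) = sqrt(-1914 - 87) = sqrt(-2001) = I*sqrt(2001)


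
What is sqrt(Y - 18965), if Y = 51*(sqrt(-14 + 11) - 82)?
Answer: sqrt(-23147 + 51*I*sqrt(3)) ≈ 0.2903 + 152.14*I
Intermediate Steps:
Y = -4182 + 51*I*sqrt(3) (Y = 51*(sqrt(-3) - 82) = 51*(I*sqrt(3) - 82) = 51*(-82 + I*sqrt(3)) = -4182 + 51*I*sqrt(3) ≈ -4182.0 + 88.335*I)
sqrt(Y - 18965) = sqrt((-4182 + 51*I*sqrt(3)) - 18965) = sqrt(-23147 + 51*I*sqrt(3))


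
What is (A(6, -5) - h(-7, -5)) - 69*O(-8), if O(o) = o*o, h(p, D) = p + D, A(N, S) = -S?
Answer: -4399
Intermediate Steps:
h(p, D) = D + p
O(o) = o²
(A(6, -5) - h(-7, -5)) - 69*O(-8) = (-1*(-5) - (-5 - 7)) - 69*(-8)² = (5 - 1*(-12)) - 69*64 = (5 + 12) - 4416 = 17 - 4416 = -4399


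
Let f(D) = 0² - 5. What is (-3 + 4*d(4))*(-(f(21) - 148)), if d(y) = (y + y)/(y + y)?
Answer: 153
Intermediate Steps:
f(D) = -5 (f(D) = 0 - 5 = -5)
d(y) = 1 (d(y) = (2*y)/((2*y)) = (2*y)*(1/(2*y)) = 1)
(-3 + 4*d(4))*(-(f(21) - 148)) = (-3 + 4*1)*(-(-5 - 148)) = (-3 + 4)*(-1*(-153)) = 1*153 = 153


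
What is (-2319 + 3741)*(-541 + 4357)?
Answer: 5426352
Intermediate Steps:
(-2319 + 3741)*(-541 + 4357) = 1422*3816 = 5426352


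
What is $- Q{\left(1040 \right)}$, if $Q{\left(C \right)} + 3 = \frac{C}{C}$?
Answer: $2$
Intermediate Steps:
$Q{\left(C \right)} = -2$ ($Q{\left(C \right)} = -3 + \frac{C}{C} = -3 + 1 = -2$)
$- Q{\left(1040 \right)} = \left(-1\right) \left(-2\right) = 2$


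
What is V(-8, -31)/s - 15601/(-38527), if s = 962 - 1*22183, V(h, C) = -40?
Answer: 332609901/817581467 ≈ 0.40682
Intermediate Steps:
s = -21221 (s = 962 - 22183 = -21221)
V(-8, -31)/s - 15601/(-38527) = -40/(-21221) - 15601/(-38527) = -40*(-1/21221) - 15601*(-1/38527) = 40/21221 + 15601/38527 = 332609901/817581467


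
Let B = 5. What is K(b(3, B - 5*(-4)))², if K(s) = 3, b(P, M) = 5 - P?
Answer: 9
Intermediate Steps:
K(b(3, B - 5*(-4)))² = 3² = 9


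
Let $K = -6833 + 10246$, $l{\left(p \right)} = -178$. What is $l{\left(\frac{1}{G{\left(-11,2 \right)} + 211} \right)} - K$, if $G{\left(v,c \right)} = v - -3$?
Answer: $-3591$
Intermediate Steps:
$G{\left(v,c \right)} = 3 + v$ ($G{\left(v,c \right)} = v + 3 = 3 + v$)
$K = 3413$
$l{\left(\frac{1}{G{\left(-11,2 \right)} + 211} \right)} - K = -178 - 3413 = -3591$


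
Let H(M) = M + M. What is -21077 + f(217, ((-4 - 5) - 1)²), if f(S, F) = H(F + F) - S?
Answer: -20894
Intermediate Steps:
H(M) = 2*M
f(S, F) = -S + 4*F (f(S, F) = 2*(F + F) - S = 2*(2*F) - S = 4*F - S = -S + 4*F)
-21077 + f(217, ((-4 - 5) - 1)²) = -21077 + (-1*217 + 4*((-4 - 5) - 1)²) = -21077 + (-217 + 4*(-9 - 1)²) = -21077 + (-217 + 4*(-10)²) = -21077 + (-217 + 4*100) = -21077 + (-217 + 400) = -21077 + 183 = -20894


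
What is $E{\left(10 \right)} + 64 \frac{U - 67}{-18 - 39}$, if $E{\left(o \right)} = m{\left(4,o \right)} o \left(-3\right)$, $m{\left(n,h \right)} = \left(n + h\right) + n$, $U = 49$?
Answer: $- \frac{9876}{19} \approx -519.79$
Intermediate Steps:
$m{\left(n,h \right)} = h + 2 n$ ($m{\left(n,h \right)} = \left(h + n\right) + n = h + 2 n$)
$E{\left(o \right)} = - 3 o \left(8 + o\right)$ ($E{\left(o \right)} = \left(o + 2 \cdot 4\right) o \left(-3\right) = \left(o + 8\right) o \left(-3\right) = \left(8 + o\right) o \left(-3\right) = o \left(8 + o\right) \left(-3\right) = - 3 o \left(8 + o\right)$)
$E{\left(10 \right)} + 64 \frac{U - 67}{-18 - 39} = \left(-3\right) 10 \left(8 + 10\right) + 64 \frac{49 - 67}{-18 - 39} = \left(-3\right) 10 \cdot 18 + 64 \left(- \frac{18}{-57}\right) = -540 + 64 \left(\left(-18\right) \left(- \frac{1}{57}\right)\right) = -540 + 64 \cdot \frac{6}{19} = -540 + \frac{384}{19} = - \frac{9876}{19}$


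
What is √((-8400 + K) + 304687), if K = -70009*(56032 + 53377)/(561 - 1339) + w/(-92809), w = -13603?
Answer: √52874189915001628268674/72205402 ≈ 3184.6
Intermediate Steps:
K = 710881189512063/72205402 (K = -70009*(56032 + 53377)/(561 - 1339) - 13603/(-92809) = -70009/((-778/109409)) - 13603*(-1/92809) = -70009/((-778*1/109409)) + 13603/92809 = -70009/(-778/109409) + 13603/92809 = -70009*(-109409/778) + 13603/92809 = 7659614681/778 + 13603/92809 = 710881189512063/72205402 ≈ 9.8453e+6)
√((-8400 + K) + 304687) = √((-8400 + 710881189512063/72205402) + 304687) = √(710274664135263/72205402 + 304687) = √(732274711454437/72205402) = √52874189915001628268674/72205402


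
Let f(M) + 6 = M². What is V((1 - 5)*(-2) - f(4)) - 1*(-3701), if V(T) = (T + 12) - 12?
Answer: 3699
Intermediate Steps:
f(M) = -6 + M²
V(T) = T (V(T) = (12 + T) - 12 = T)
V((1 - 5)*(-2) - f(4)) - 1*(-3701) = ((1 - 5)*(-2) - (-6 + 4²)) - 1*(-3701) = (-4*(-2) - (-6 + 16)) + 3701 = (8 - 1*10) + 3701 = (8 - 10) + 3701 = -2 + 3701 = 3699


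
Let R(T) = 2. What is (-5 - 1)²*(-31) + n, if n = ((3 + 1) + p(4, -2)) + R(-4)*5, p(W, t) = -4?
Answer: -1106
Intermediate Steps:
n = 10 (n = ((3 + 1) - 4) + 2*5 = (4 - 4) + 10 = 0 + 10 = 10)
(-5 - 1)²*(-31) + n = (-5 - 1)²*(-31) + 10 = (-6)²*(-31) + 10 = 36*(-31) + 10 = -1116 + 10 = -1106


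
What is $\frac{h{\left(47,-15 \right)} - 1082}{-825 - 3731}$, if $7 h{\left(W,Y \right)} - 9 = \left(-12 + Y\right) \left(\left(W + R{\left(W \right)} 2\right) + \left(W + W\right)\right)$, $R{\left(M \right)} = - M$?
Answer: $\frac{631}{2278} \approx 0.277$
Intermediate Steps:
$h{\left(W,Y \right)} = \frac{9}{7} + \frac{W \left(-12 + Y\right)}{7}$ ($h{\left(W,Y \right)} = \frac{9}{7} + \frac{\left(-12 + Y\right) \left(\left(W + - W 2\right) + \left(W + W\right)\right)}{7} = \frac{9}{7} + \frac{\left(-12 + Y\right) \left(\left(W - 2 W\right) + 2 W\right)}{7} = \frac{9}{7} + \frac{\left(-12 + Y\right) \left(- W + 2 W\right)}{7} = \frac{9}{7} + \frac{\left(-12 + Y\right) W}{7} = \frac{9}{7} + \frac{W \left(-12 + Y\right)}{7}$)
$\frac{h{\left(47,-15 \right)} - 1082}{-825 - 3731} = \frac{\left(\frac{9}{7} - \frac{564}{7} + \frac{1}{7} \cdot 47 \left(-15\right)\right) - 1082}{-825 - 3731} = \frac{\left(\frac{9}{7} - \frac{564}{7} - \frac{705}{7}\right) - 1082}{-4556} = \left(-180 - 1082\right) \left(- \frac{1}{4556}\right) = \left(-1262\right) \left(- \frac{1}{4556}\right) = \frac{631}{2278}$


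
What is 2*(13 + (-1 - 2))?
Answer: 20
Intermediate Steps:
2*(13 + (-1 - 2)) = 2*(13 - 3) = 2*10 = 20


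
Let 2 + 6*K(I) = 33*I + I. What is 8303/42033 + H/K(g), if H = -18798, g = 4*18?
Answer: -2360254433/51406359 ≈ -45.914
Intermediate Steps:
g = 72
K(I) = -⅓ + 17*I/3 (K(I) = -⅓ + (33*I + I)/6 = -⅓ + (34*I)/6 = -⅓ + 17*I/3)
8303/42033 + H/K(g) = 8303/42033 - 18798/(-⅓ + (17/3)*72) = 8303*(1/42033) - 18798/(-⅓ + 408) = 8303/42033 - 18798/1223/3 = 8303/42033 - 18798*3/1223 = 8303/42033 - 56394/1223 = -2360254433/51406359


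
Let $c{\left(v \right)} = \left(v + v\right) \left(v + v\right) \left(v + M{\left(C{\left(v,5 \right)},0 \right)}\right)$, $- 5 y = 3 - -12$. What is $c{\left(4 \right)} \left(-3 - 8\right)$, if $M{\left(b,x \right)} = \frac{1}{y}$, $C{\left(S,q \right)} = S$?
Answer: $- \frac{7744}{3} \approx -2581.3$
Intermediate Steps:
$y = -3$ ($y = - \frac{3 - -12}{5} = - \frac{3 + 12}{5} = \left(- \frac{1}{5}\right) 15 = -3$)
$M{\left(b,x \right)} = - \frac{1}{3}$ ($M{\left(b,x \right)} = \frac{1}{-3} = - \frac{1}{3}$)
$c{\left(v \right)} = 4 v^{2} \left(- \frac{1}{3} + v\right)$ ($c{\left(v \right)} = \left(v + v\right) \left(v + v\right) \left(v - \frac{1}{3}\right) = 2 v 2 v \left(- \frac{1}{3} + v\right) = 4 v^{2} \left(- \frac{1}{3} + v\right)$)
$c{\left(4 \right)} \left(-3 - 8\right) = 4^{2} \left(- \frac{4}{3} + 4 \cdot 4\right) \left(-3 - 8\right) = 16 \left(- \frac{4}{3} + 16\right) \left(-11\right) = 16 \cdot \frac{44}{3} \left(-11\right) = \frac{704}{3} \left(-11\right) = - \frac{7744}{3}$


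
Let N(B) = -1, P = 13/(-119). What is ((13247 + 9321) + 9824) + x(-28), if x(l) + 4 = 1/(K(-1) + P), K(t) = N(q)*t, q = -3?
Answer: 3433247/106 ≈ 32389.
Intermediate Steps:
P = -13/119 (P = 13*(-1/119) = -13/119 ≈ -0.10924)
K(t) = -t
x(l) = -305/106 (x(l) = -4 + 1/(-1*(-1) - 13/119) = -4 + 1/(1 - 13/119) = -4 + 1/(106/119) = -4 + 119/106 = -305/106)
((13247 + 9321) + 9824) + x(-28) = ((13247 + 9321) + 9824) - 305/106 = (22568 + 9824) - 305/106 = 32392 - 305/106 = 3433247/106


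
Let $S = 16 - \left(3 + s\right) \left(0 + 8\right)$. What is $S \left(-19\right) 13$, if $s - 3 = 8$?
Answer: $23712$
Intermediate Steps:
$s = 11$ ($s = 3 + 8 = 11$)
$S = -96$ ($S = 16 - \left(3 + 11\right) \left(0 + 8\right) = 16 - 14 \cdot 8 = 16 - 112 = -96$)
$S \left(-19\right) 13 = \left(-96\right) \left(-19\right) 13 = 1824 \cdot 13 = 23712$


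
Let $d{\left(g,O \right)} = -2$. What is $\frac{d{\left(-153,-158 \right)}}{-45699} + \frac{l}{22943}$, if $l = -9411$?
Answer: $- \frac{430027403}{1048472157} \approx -0.41015$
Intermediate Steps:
$\frac{d{\left(-153,-158 \right)}}{-45699} + \frac{l}{22943} = - \frac{2}{-45699} - \frac{9411}{22943} = \left(-2\right) \left(- \frac{1}{45699}\right) - \frac{9411}{22943} = \frac{2}{45699} - \frac{9411}{22943} = - \frac{430027403}{1048472157}$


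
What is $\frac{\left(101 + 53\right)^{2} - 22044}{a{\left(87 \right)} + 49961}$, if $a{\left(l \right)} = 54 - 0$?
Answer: $\frac{1672}{50015} \approx 0.03343$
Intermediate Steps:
$a{\left(l \right)} = 54$ ($a{\left(l \right)} = 54 + 0 = 54$)
$\frac{\left(101 + 53\right)^{2} - 22044}{a{\left(87 \right)} + 49961} = \frac{\left(101 + 53\right)^{2} - 22044}{54 + 49961} = \frac{154^{2} - 22044}{50015} = \left(23716 - 22044\right) \frac{1}{50015} = 1672 \cdot \frac{1}{50015} = \frac{1672}{50015}$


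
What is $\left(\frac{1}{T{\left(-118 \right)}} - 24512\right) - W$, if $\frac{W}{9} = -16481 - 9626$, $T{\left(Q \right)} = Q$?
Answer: $\frac{24833217}{118} \approx 2.1045 \cdot 10^{5}$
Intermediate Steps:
$W = -234963$ ($W = 9 \left(-16481 - 9626\right) = 9 \left(-26107\right) = -234963$)
$\left(\frac{1}{T{\left(-118 \right)}} - 24512\right) - W = \left(\frac{1}{-118} - 24512\right) - -234963 = \left(- \frac{1}{118} - 24512\right) + 234963 = - \frac{2892417}{118} + 234963 = \frac{24833217}{118}$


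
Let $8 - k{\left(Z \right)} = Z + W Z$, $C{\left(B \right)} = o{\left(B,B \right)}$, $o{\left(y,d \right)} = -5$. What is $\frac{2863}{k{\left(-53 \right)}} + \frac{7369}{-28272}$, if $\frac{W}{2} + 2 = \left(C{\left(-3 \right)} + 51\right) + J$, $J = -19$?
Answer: $\frac{60965377}{76645392} \approx 0.79542$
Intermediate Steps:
$C{\left(B \right)} = -5$
$W = 50$ ($W = -4 + 2 \left(\left(-5 + 51\right) - 19\right) = -4 + 2 \left(46 - 19\right) = -4 + 2 \cdot 27 = -4 + 54 = 50$)
$k{\left(Z \right)} = 8 - 51 Z$ ($k{\left(Z \right)} = 8 - \left(Z + 50 Z\right) = 8 - 51 Z$)
$\frac{2863}{k{\left(-53 \right)}} + \frac{7369}{-28272} = \frac{2863}{8 - -2703} + \frac{7369}{-28272} = \frac{2863}{8 + 2703} + 7369 \left(- \frac{1}{28272}\right) = \frac{2863}{2711} - \frac{7369}{28272} = \frac{60965377}{76645392}$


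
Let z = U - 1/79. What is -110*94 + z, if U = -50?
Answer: -820811/79 ≈ -10390.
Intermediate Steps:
z = -3951/79 (z = -50 - 1/79 = -3951/79 ≈ -50.013)
-110*94 + z = -110*94 - 3951/79 = -10340 - 3951/79 = -820811/79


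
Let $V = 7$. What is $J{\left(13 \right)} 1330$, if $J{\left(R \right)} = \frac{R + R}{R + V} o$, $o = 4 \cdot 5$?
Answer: $34580$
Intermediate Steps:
$o = 20$
$J{\left(R \right)} = \frac{40 R}{7 + R}$ ($J{\left(R \right)} = \frac{R + R}{R + 7} \cdot 20 = \frac{2 R}{7 + R} 20 = \frac{40 R}{7 + R}$)
$J{\left(13 \right)} 1330 = 40 \cdot 13 \frac{1}{7 + 13} \cdot 1330 = 40 \cdot 13 \cdot \frac{1}{20} \cdot 1330 = 26 \cdot 1330 = 34580$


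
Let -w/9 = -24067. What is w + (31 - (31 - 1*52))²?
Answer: 219307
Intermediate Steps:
w = 216603 (w = -9*(-24067) = 216603)
w + (31 - (31 - 1*52))² = 216603 + (31 - (31 - 1*52))² = 216603 + (31 - (31 - 52))² = 216603 + (31 - 1*(-21))² = 216603 + (31 + 21)² = 216603 + 52² = 216603 + 2704 = 219307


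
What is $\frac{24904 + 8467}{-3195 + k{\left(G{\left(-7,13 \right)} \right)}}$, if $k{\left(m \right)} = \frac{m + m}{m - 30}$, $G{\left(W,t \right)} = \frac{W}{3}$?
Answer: $- \frac{3236987}{309901} \approx -10.445$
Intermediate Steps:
$G{\left(W,t \right)} = \frac{W}{3}$ ($G{\left(W,t \right)} = W \frac{1}{3} = \frac{W}{3}$)
$k{\left(m \right)} = \frac{2 m}{-30 + m}$
$\frac{24904 + 8467}{-3195 + k{\left(G{\left(-7,13 \right)} \right)}} = \frac{24904 + 8467}{-3195 + \frac{2 \cdot \frac{1}{3} \left(-7\right)}{-30 + \frac{1}{3} \left(-7\right)}} = \frac{33371}{-3195 + 2 \left(- \frac{7}{3}\right) \frac{1}{-30 - \frac{7}{3}}} = \frac{33371}{-3195 + 2 \left(- \frac{7}{3}\right) \frac{1}{- \frac{97}{3}}} = \frac{33371}{-3195 + 2 \left(- \frac{7}{3}\right) \left(- \frac{3}{97}\right)} = \frac{33371}{-3195 + \frac{14}{97}} = \frac{33371}{- \frac{309901}{97}} = 33371 \left(- \frac{97}{309901}\right) = - \frac{3236987}{309901}$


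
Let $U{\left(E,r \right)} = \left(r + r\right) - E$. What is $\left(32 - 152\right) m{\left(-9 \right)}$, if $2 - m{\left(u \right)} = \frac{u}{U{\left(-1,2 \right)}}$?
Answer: $-456$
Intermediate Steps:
$U{\left(E,r \right)} = - E + 2 r$ ($U{\left(E,r \right)} = 2 r - E = - E + 2 r$)
$m{\left(u \right)} = 2 - \frac{u}{5}$ ($m{\left(u \right)} = 2 - \frac{u}{\left(-1\right) \left(-1\right) + 2 \cdot 2} = 2 - \frac{u}{1 + 4} = 2 - \frac{u}{5}$)
$\left(32 - 152\right) m{\left(-9 \right)} = \left(32 - 152\right) \left(2 - - \frac{9}{5}\right) = \left(32 - 152\right) \left(2 + \frac{9}{5}\right) = \left(-120\right) \frac{19}{5} = -456$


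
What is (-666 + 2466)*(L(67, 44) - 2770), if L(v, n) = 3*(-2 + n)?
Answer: -4759200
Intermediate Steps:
L(v, n) = -6 + 3*n
(-666 + 2466)*(L(67, 44) - 2770) = (-666 + 2466)*((-6 + 3*44) - 2770) = 1800*((-6 + 132) - 2770) = 1800*(126 - 2770) = 1800*(-2644) = -4759200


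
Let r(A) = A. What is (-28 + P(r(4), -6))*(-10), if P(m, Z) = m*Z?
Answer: 520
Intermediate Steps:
P(m, Z) = Z*m
(-28 + P(r(4), -6))*(-10) = (-28 - 6*4)*(-10) = (-28 - 24)*(-10) = -52*(-10) = 520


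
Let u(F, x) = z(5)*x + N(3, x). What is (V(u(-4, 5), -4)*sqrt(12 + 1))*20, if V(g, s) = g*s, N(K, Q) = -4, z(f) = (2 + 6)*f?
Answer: -15680*sqrt(13) ≈ -56535.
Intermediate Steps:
z(f) = 8*f
u(F, x) = -4 + 40*x (u(F, x) = (8*5)*x - 4 = 40*x - 4 = -4 + 40*x)
(V(u(-4, 5), -4)*sqrt(12 + 1))*20 = (((-4 + 40*5)*(-4))*sqrt(12 + 1))*20 = (((-4 + 200)*(-4))*sqrt(13))*20 = ((196*(-4))*sqrt(13))*20 = -784*sqrt(13)*20 = -15680*sqrt(13)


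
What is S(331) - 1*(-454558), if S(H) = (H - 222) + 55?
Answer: 454722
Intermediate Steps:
S(H) = -167 + H (S(H) = (-222 + H) + 55 = -167 + H)
S(331) - 1*(-454558) = (-167 + 331) - 1*(-454558) = 164 + 454558 = 454722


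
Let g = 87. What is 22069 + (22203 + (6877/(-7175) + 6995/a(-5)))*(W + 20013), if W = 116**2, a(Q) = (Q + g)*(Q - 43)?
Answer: 511807823103127/688800 ≈ 7.4304e+8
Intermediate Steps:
a(Q) = (-43 + Q)*(87 + Q) (a(Q) = (Q + 87)*(Q - 43) = (87 + Q)*(-43 + Q) = (-43 + Q)*(87 + Q))
W = 13456
22069 + (22203 + (6877/(-7175) + 6995/a(-5)))*(W + 20013) = 22069 + (22203 + (6877/(-7175) + 6995/(-3741 + (-5)**2 + 44*(-5))))*(13456 + 20013) = 22069 + (22203 + (6877*(-1/7175) + 6995/(-3741 + 25 - 220)))*33469 = 22069 + (22203 + (-6877/7175 + 6995/(-3936)))*33469 = 22069 + (22203 + (-6877/7175 + 6995*(-1/3936)))*33469 = 22069 + (22203 + (-6877/7175 - 6995/3936))*33469 = 22069 + (22203 - 1884317/688800)*33469 = 22069 + (15291542083/688800)*33469 = 22069 + 511792621975927/688800 = 511807823103127/688800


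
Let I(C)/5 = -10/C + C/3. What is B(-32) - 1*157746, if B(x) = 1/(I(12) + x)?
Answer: -15301368/97 ≈ -1.5775e+5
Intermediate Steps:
I(C) = -50/C + 5*C/3 (I(C) = 5*(-10/C + C/3) = -50/C + 5*C/3)
B(x) = 1/(95/6 + x) (B(x) = 1/((-50/12 + (5/3)*12) + x) = 1/((-50*1/12 + 20) + x) = 1/((-25/6 + 20) + x) = 1/(95/6 + x))
B(-32) - 1*157746 = 6/(95 + 6*(-32)) - 1*157746 = 6/(95 - 192) - 157746 = 6/(-97) - 157746 = 6*(-1/97) - 157746 = -6/97 - 157746 = -15301368/97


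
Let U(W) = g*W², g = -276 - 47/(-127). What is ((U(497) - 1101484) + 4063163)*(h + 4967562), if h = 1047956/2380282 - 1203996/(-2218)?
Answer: -54231067107882033202714776/167623028863 ≈ -3.2353e+14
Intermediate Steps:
g = -35005/127 (g = -276 - 47*(-1/127) = -276 + 47/127 = -35005/127 ≈ -275.63)
h = 717043593320/1319866369 (h = 1047956*(1/2380282) - 1203996*(-1/2218) = 523978/1190141 + 601998/1109 = 717043593320/1319866369 ≈ 543.27)
U(W) = -35005*W²/127
((U(497) - 1101484) + 4063163)*(h + 4967562) = ((-35005/127*497² - 1101484) + 4063163)*(717043593320/1319866369 + 4967562) = ((-35005/127*247009 - 1101484) + 4063163)*(6557235063315698/1319866369) = ((-8646550045/127 - 1101484) + 4063163)*(6557235063315698/1319866369) = (-8786438513/127 + 4063163)*(6557235063315698/1319866369) = -8270416812/127*6557235063315698/1319866369 = -54231067107882033202714776/167623028863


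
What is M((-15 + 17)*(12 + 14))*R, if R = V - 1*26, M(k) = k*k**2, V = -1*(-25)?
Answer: -140608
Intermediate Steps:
V = 25
M(k) = k**3
R = -1 (R = 25 - 1*26 = 25 - 26 = -1)
M((-15 + 17)*(12 + 14))*R = ((-15 + 17)*(12 + 14))**3*(-1) = (2*26)**3*(-1) = 52**3*(-1) = 140608*(-1) = -140608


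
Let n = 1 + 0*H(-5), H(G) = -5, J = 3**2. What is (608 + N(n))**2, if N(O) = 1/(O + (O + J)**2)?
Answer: 3771065281/10201 ≈ 3.6968e+5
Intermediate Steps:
J = 9
n = 1 (n = 1 + 0*(-5) = 1 + 0 = 1)
N(O) = 1/(O + (9 + O)**2) (N(O) = 1/(O + (O + 9)**2) = 1/(O + (9 + O)**2))
(608 + N(n))**2 = (608 + 1/(1 + (9 + 1)**2))**2 = (608 + 1/(1 + 10**2))**2 = (608 + 1/(1 + 100))**2 = (608 + 1/101)**2 = (61409/101)**2 = 3771065281/10201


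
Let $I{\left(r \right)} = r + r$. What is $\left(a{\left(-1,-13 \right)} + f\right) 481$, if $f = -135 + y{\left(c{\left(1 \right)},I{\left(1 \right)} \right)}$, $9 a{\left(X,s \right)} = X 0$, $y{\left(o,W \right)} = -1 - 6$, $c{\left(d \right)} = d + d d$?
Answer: $-68302$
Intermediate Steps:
$I{\left(r \right)} = 2 r$
$c{\left(d \right)} = d + d^{2}$
$y{\left(o,W \right)} = -7$ ($y{\left(o,W \right)} = -1 - 6 = -7$)
$a{\left(X,s \right)} = 0$ ($a{\left(X,s \right)} = \frac{X 0}{9} = \frac{1}{9} \cdot 0 = 0$)
$f = -142$ ($f = -135 - 7 = -142$)
$\left(a{\left(-1,-13 \right)} + f\right) 481 = \left(0 - 142\right) 481 = \left(-142\right) 481 = -68302$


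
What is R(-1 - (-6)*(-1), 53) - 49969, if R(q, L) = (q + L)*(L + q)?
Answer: -47853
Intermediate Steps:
R(q, L) = (L + q)² (R(q, L) = (L + q)*(L + q) = (L + q)²)
R(-1 - (-6)*(-1), 53) - 49969 = (53 + (-1 - (-6)*(-1)))² - 49969 = (53 + (-1 - 1*6))² - 49969 = (53 + (-1 - 6))² - 49969 = (53 - 7)² - 49969 = 46² - 49969 = 2116 - 49969 = -47853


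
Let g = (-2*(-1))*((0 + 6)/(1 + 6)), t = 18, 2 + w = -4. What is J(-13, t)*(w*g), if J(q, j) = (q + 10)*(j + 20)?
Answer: 8208/7 ≈ 1172.6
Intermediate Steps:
w = -6 (w = -2 - 4 = -6)
g = 12/7 (g = 2*(6/7) = 12/7 ≈ 1.7143)
J(q, j) = (10 + q)*(20 + j)
J(-13, t)*(w*g) = (200 + 10*18 + 20*(-13) + 18*(-13))*(-6*12/7) = (200 + 180 - 260 - 234)*(-72/7) = -114*(-72/7) = 8208/7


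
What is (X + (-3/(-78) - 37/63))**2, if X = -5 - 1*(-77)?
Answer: 13697659369/2683044 ≈ 5105.3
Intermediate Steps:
X = 72 (X = -5 + 77 = 72)
(X + (-3/(-78) - 37/63))**2 = (72 + (-3/(-78) - 37/63))**2 = (72 + (-3*(-1/78) - 37*1/63))**2 = (72 + (1/26 - 37/63))**2 = (72 - 899/1638)**2 = (117037/1638)**2 = 13697659369/2683044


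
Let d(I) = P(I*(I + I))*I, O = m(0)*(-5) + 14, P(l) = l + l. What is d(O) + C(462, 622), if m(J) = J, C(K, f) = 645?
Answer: 11621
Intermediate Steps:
P(l) = 2*l
O = 14 (O = 0*(-5) + 14 = 0 + 14 = 14)
d(I) = 4*I**3 (d(I) = (2*(I*(I + I)))*I = (2*(I*(2*I)))*I = (2*(2*I**2))*I = (4*I**2)*I = 4*I**3)
d(O) + C(462, 622) = 4*14**3 + 645 = 4*2744 + 645 = 10976 + 645 = 11621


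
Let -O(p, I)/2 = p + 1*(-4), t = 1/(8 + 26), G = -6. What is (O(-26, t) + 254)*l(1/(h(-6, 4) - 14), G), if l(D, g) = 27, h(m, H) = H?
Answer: 8478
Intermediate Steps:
t = 1/34 ≈ 0.029412
O(p, I) = 8 - 2*p (O(p, I) = -2*(p + 1*(-4)) = -2*(p - 4) = -2*(-4 + p) = 8 - 2*p)
(O(-26, t) + 254)*l(1/(h(-6, 4) - 14), G) = ((8 - 2*(-26)) + 254)*27 = ((8 + 52) + 254)*27 = (60 + 254)*27 = 314*27 = 8478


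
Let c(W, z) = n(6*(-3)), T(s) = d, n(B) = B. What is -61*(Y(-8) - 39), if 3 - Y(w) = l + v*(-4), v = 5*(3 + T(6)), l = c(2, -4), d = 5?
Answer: -8662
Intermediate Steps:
T(s) = 5
c(W, z) = -18 (c(W, z) = 6*(-3) = -18)
l = -18
v = 40 (v = 5*(3 + 5) = 5*8 = 40)
Y(w) = 181 (Y(w) = 3 - (-18 + 40*(-4)) = 3 - (-18 - 160) = 3 - 1*(-178) = 3 + 178 = 181)
-61*(Y(-8) - 39) = -61*(181 - 39) = -61*142 = -8662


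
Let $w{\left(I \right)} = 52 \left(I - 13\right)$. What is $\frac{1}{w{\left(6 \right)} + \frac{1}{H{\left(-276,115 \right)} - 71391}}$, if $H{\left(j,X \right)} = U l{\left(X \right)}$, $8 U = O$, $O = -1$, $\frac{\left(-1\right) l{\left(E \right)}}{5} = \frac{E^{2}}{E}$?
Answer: $- \frac{570553}{207681300} \approx -0.0027473$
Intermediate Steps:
$w{\left(I \right)} = -676 + 52 I$ ($w{\left(I \right)} = 52 \left(-13 + I\right) = -676 + 52 I$)
$l{\left(E \right)} = - 5 E$ ($l{\left(E \right)} = - 5 \frac{E^{2}}{E} = - 5 E$)
$U = - \frac{1}{8}$ ($U = \frac{1}{8} \left(-1\right) = - \frac{1}{8} \approx -0.125$)
$H{\left(j,X \right)} = \frac{5 X}{8}$ ($H{\left(j,X \right)} = - \frac{\left(-5\right) X}{8} = \frac{5 X}{8}$)
$\frac{1}{w{\left(6 \right)} + \frac{1}{H{\left(-276,115 \right)} - 71391}} = \frac{1}{\left(-676 + 52 \cdot 6\right) + \frac{1}{\frac{5}{8} \cdot 115 - 71391}} = \frac{1}{\left(-676 + 312\right) + \frac{1}{\frac{575}{8} - 71391}} = \frac{1}{-364 + \frac{1}{- \frac{570553}{8}}} = \frac{1}{-364 - \frac{8}{570553}} = \frac{1}{- \frac{207681300}{570553}} = - \frac{570553}{207681300}$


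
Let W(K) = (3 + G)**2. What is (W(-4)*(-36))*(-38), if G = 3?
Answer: 49248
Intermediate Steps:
W(K) = 36 (W(K) = (3 + 3)**2 = 6**2 = 36)
(W(-4)*(-36))*(-38) = (36*(-36))*(-38) = -1296*(-38) = 49248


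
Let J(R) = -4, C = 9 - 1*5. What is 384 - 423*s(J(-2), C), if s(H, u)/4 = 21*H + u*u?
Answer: 115440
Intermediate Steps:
C = 4 (C = 9 - 5 = 4)
s(H, u) = 4*u² + 84*H (s(H, u) = 4*(21*H + u*u) = 4*(21*H + u²) = 4*(u² + 21*H) = 4*u² + 84*H)
384 - 423*s(J(-2), C) = 384 - 423*(4*4² + 84*(-4)) = 384 - 423*(4*16 - 336) = 384 - 423*(64 - 336) = 384 - 423*(-272) = 384 + 115056 = 115440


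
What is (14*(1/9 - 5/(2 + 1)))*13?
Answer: -2548/9 ≈ -283.11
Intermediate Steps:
(14*(1/9 - 5/(2 + 1)))*13 = (14*(1*(1/9) - 5/3))*13 = (14*(1/9 - 5*1/3))*13 = (14*(1/9 - 5/3))*13 = (14*(-14/9))*13 = -196/9*13 = -2548/9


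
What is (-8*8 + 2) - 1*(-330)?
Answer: 268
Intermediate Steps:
(-8*8 + 2) - 1*(-330) = (-64 + 2) + 330 = -62 + 330 = 268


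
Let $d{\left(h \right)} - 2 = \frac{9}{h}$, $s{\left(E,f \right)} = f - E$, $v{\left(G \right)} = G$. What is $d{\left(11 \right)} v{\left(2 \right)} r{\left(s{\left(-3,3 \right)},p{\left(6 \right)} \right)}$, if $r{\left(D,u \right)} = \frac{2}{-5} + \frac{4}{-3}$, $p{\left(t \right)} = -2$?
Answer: $- \frac{1612}{165} \approx -9.7697$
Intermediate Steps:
$d{\left(h \right)} = 2 + \frac{9}{h}$
$r{\left(D,u \right)} = - \frac{26}{15}$ ($r{\left(D,u \right)} = 2 \left(- \frac{1}{5}\right) + 4 \left(- \frac{1}{3}\right) = - \frac{2}{5} - \frac{4}{3} = - \frac{26}{15}$)
$d{\left(11 \right)} v{\left(2 \right)} r{\left(s{\left(-3,3 \right)},p{\left(6 \right)} \right)} = \left(2 + \frac{9}{11}\right) 2 \left(- \frac{26}{15}\right) = \frac{31}{11} \cdot 2 \left(- \frac{26}{15}\right) = \frac{62}{11} \left(- \frac{26}{15}\right) = - \frac{1612}{165}$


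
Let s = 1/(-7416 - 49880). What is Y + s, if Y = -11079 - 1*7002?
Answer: -1035968977/57296 ≈ -18081.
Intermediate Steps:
Y = -18081 (Y = -11079 - 7002 = -18081)
s = -1/57296 (s = 1/(-57296) = -1/57296 ≈ -1.7453e-5)
Y + s = -18081 - 1/57296 = -1035968977/57296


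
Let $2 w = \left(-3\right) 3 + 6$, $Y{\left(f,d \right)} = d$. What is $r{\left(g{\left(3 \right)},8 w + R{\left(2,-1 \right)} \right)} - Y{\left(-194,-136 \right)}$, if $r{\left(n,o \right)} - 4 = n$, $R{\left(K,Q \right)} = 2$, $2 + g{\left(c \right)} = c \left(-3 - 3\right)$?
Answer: $120$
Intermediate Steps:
$g{\left(c \right)} = -2 - 6 c$ ($g{\left(c \right)} = -2 + c \left(-3 - 3\right) = -2 + c \left(-6\right) = -2 - 6 c$)
$w = - \frac{3}{2}$ ($w = \frac{\left(-3\right) 3 + 6}{2} = \frac{-9 + 6}{2} = \frac{1}{2} \left(-3\right) = - \frac{3}{2} \approx -1.5$)
$r{\left(n,o \right)} = 4 + n$
$r{\left(g{\left(3 \right)},8 w + R{\left(2,-1 \right)} \right)} - Y{\left(-194,-136 \right)} = \left(4 - 20\right) - -136 = \left(4 - 20\right) + 136 = -16 + 136 = 120$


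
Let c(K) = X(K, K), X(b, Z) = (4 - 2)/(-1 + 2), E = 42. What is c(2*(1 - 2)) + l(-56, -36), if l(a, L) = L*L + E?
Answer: 1340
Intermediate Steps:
X(b, Z) = 2 (X(b, Z) = 2/1 = 2*1 = 2)
c(K) = 2
l(a, L) = 42 + L² (l(a, L) = L*L + 42 = L² + 42 = 42 + L²)
c(2*(1 - 2)) + l(-56, -36) = 2 + (42 + (-36)²) = 2 + (42 + 1296) = 2 + 1338 = 1340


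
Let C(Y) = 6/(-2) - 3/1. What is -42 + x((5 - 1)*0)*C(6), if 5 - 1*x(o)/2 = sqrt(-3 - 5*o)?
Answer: -102 + 12*I*sqrt(3) ≈ -102.0 + 20.785*I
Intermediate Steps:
x(o) = 10 - 2*sqrt(-3 - 5*o)
C(Y) = -6 (C(Y) = 6*(-1/2) - 3*1 = -3 - 3 = -6)
-42 + x((5 - 1)*0)*C(6) = -42 + (10 - 2*sqrt(-3 - 5*(5 - 1)*0))*(-6) = -42 + (10 - 2*sqrt(-3 - 20*0))*(-6) = -42 + (10 - 2*sqrt(-3 - 5*0))*(-6) = -42 + (10 - 2*sqrt(-3 + 0))*(-6) = -42 + (10 - 2*I*sqrt(3))*(-6) = -42 + (-60 + 12*I*sqrt(3)) = -102 + 12*I*sqrt(3)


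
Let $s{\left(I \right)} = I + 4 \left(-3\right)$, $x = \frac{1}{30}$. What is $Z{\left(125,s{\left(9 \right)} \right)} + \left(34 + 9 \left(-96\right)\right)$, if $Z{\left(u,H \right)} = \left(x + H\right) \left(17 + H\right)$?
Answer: $- \frac{13073}{15} \approx -871.53$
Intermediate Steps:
$x = \frac{1}{30} \approx 0.033333$
$s{\left(I \right)} = -12 + I$ ($s{\left(I \right)} = I - 12 = -12 + I$)
$Z{\left(u,H \right)} = \left(17 + H\right) \left(\frac{1}{30} + H\right)$ ($Z{\left(u,H \right)} = \left(\frac{1}{30} + H\right) \left(17 + H\right) = \left(17 + H\right) \left(\frac{1}{30} + H\right)$)
$Z{\left(125,s{\left(9 \right)} \right)} + \left(34 + 9 \left(-96\right)\right) = \left(\frac{17}{30} + \left(-12 + 9\right)^{2} + \frac{511 \left(-12 + 9\right)}{30}\right) + \left(34 + 9 \left(-96\right)\right) = \left(\frac{17}{30} + \left(-3\right)^{2} + \frac{511}{30} \left(-3\right)\right) + \left(34 - 864\right) = \left(\frac{17}{30} + 9 - \frac{511}{10}\right) - 830 = - \frac{623}{15} - 830 = - \frac{13073}{15}$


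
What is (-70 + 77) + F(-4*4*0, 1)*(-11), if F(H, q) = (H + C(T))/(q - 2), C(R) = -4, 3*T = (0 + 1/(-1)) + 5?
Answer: -37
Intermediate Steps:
T = 4/3 (T = ((0 + 1/(-1)) + 5)/3 = ((0 - 1) + 5)/3 = (-1 + 5)/3 = (1/3)*4 = 4/3 ≈ 1.3333)
F(H, q) = (-4 + H)/(-2 + q) (F(H, q) = (H - 4)/(q - 2) = (-4 + H)/(-2 + q))
(-70 + 77) + F(-4*4*0, 1)*(-11) = (-70 + 77) + ((-4 - 4*4*0)/(-2 + 1))*(-11) = 7 + ((-4 - 16*0)/(-1))*(-11) = 7 - (-4 + 0)*(-11) = 7 - 1*(-4)*(-11) = 7 + 4*(-11) = 7 - 44 = -37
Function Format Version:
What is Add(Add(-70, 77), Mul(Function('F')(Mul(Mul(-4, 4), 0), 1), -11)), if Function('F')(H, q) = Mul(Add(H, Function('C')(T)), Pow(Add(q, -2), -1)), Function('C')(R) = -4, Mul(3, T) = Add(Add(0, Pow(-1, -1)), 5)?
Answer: -37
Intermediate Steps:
T = Rational(4, 3) (T = Mul(Rational(1, 3), Add(Add(0, Pow(-1, -1)), 5)) = Mul(Rational(1, 3), Add(Add(0, -1), 5)) = Mul(Rational(1, 3), Add(-1, 5)) = Mul(Rational(1, 3), 4) = Rational(4, 3) ≈ 1.3333)
Function('F')(H, q) = Mul(Pow(Add(-2, q), -1), Add(-4, H)) (Function('F')(H, q) = Mul(Add(H, -4), Pow(Add(q, -2), -1)) = Mul(Add(-4, H), Pow(Add(-2, q), -1)) = Mul(Pow(Add(-2, q), -1), Add(-4, H)))
Add(Add(-70, 77), Mul(Function('F')(Mul(Mul(-4, 4), 0), 1), -11)) = Add(Add(-70, 77), Mul(Mul(Pow(Add(-2, 1), -1), Add(-4, Mul(Mul(-4, 4), 0))), -11)) = Add(7, Mul(Mul(Pow(-1, -1), Add(-4, Mul(-16, 0))), -11)) = Add(7, Mul(Mul(-1, Add(-4, 0)), -11)) = Add(7, Mul(Mul(-1, -4), -11)) = Add(7, Mul(4, -11)) = Add(7, -44) = -37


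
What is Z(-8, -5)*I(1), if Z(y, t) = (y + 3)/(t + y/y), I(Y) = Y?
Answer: 5/4 ≈ 1.2500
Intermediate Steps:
Z(y, t) = (3 + y)/(1 + t) (Z(y, t) = (3 + y)/(t + 1) = (3 + y)/(1 + t))
Z(-8, -5)*I(1) = ((3 - 8)/(1 - 5))*1 = (-5/(-4))*1 = -¼*(-5)*1 = (5/4)*1 = 5/4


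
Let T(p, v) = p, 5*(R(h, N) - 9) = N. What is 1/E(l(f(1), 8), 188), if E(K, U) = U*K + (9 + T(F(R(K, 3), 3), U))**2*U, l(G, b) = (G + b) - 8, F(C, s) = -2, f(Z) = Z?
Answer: 1/9400 ≈ 0.00010638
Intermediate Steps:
R(h, N) = 9 + N/5
l(G, b) = -8 + G + b
E(K, U) = 49*U + K*U (E(K, U) = U*K + (9 - 2)**2*U = K*U + 7**2*U = K*U + 49*U = 49*U + K*U)
1/E(l(f(1), 8), 188) = 1/(188*(49 + (-8 + 1 + 8))) = 1/(188*(49 + 1)) = 1/(188*50) = 1/9400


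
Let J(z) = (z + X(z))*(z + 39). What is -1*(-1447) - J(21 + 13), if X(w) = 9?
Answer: -1692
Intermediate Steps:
J(z) = (9 + z)*(39 + z) (J(z) = (z + 9)*(z + 39) = (9 + z)*(39 + z))
-1*(-1447) - J(21 + 13) = -1*(-1447) - (351 + (21 + 13)**2 + 48*(21 + 13)) = 1447 - (351 + 34**2 + 48*34) = 1447 - (351 + 1156 + 1632) = 1447 - 1*3139 = 1447 - 3139 = -1692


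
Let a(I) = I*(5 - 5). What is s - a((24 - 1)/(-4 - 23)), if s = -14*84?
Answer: -1176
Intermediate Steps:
s = -1176
a(I) = 0 (a(I) = I*0 = 0)
s - a((24 - 1)/(-4 - 23)) = -1176 - 1*0 = -1176 + 0 = -1176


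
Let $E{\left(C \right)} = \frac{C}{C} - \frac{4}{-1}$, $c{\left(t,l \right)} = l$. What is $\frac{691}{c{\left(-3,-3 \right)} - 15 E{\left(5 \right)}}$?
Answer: $- \frac{691}{78} \approx -8.859$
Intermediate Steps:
$E{\left(C \right)} = 5$ ($E{\left(C \right)} = 1 - -4 = 1 + 4 = 5$)
$\frac{691}{c{\left(-3,-3 \right)} - 15 E{\left(5 \right)}} = \frac{691}{-3 - 75} = \frac{691}{-78} = 691 \left(- \frac{1}{78}\right) = - \frac{691}{78}$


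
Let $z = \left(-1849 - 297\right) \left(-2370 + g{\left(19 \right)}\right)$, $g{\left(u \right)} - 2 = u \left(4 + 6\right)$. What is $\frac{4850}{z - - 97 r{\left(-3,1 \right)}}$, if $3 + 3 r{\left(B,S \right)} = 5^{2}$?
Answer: $\frac{7275}{7012049} \approx 0.0010375$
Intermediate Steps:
$r{\left(B,S \right)} = \frac{22}{3}$ ($r{\left(B,S \right)} = -1 + \frac{5^{2}}{3} = -1 + \frac{1}{3} \cdot 25 = -1 + \frac{25}{3} = \frac{22}{3}$)
$g{\left(u \right)} = 2 + 10 u$ ($g{\left(u \right)} = 2 + u \left(4 + 6\right) = 2 + u 10 = 2 + 10 u$)
$z = 4673988$ ($z = \left(-1849 - 297\right) \left(-2370 + \left(2 + 10 \cdot 19\right)\right) = - 2146 \left(-2370 + \left(2 + 190\right)\right) = - 2146 \left(-2370 + 192\right) = \left(-2146\right) \left(-2178\right) = 4673988$)
$\frac{4850}{z - - 97 r{\left(-3,1 \right)}} = \frac{4850}{4673988 - \left(-97\right) \frac{22}{3}} = \frac{4850}{4673988 - - \frac{2134}{3}} = \frac{4850}{4673988 + \frac{2134}{3}} = \frac{4850}{\frac{14024098}{3}} = 4850 \cdot \frac{3}{14024098} = \frac{7275}{7012049}$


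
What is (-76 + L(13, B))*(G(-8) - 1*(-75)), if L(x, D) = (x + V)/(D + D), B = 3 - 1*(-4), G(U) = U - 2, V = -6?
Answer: -9815/2 ≈ -4907.5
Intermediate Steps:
G(U) = -2 + U
B = 7 (B = 3 + 4 = 7)
L(x, D) = (-6 + x)/(2*D) (L(x, D) = (x - 6)/(D + D) = (-6 + x)/((2*D)) = (-6 + x)*(1/(2*D)) = (-6 + x)/(2*D))
(-76 + L(13, B))*(G(-8) - 1*(-75)) = (-76 + (1/2)*(-6 + 13)/7)*((-2 - 8) - 1*(-75)) = (-76 + (1/2)*(1/7)*7)*(-10 + 75) = (-76 + 1/2)*65 = -151/2*65 = -9815/2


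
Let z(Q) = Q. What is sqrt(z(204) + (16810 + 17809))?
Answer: sqrt(34823) ≈ 186.61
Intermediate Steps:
sqrt(z(204) + (16810 + 17809)) = sqrt(204 + (16810 + 17809)) = sqrt(204 + 34619) = sqrt(34823)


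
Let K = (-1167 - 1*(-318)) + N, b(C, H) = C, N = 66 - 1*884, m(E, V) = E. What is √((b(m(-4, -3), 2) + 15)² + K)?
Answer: I*√1546 ≈ 39.319*I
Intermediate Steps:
N = -818 (N = 66 - 884 = -818)
K = -1667 (K = (-1167 - 1*(-318)) - 818 = (-1167 + 318) - 818 = -849 - 818 = -1667)
√((b(m(-4, -3), 2) + 15)² + K) = √((-4 + 15)² - 1667) = √(11² - 1667) = √(121 - 1667) = √(-1546) = I*√1546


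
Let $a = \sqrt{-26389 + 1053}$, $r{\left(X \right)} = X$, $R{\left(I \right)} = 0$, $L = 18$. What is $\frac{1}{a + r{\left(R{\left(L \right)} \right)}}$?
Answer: $- \frac{i \sqrt{6334}}{12668} \approx - 0.0062825 i$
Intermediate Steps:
$a = 2 i \sqrt{6334}$ ($a = \sqrt{-25336} = 2 i \sqrt{6334} \approx 159.17 i$)
$\frac{1}{a + r{\left(R{\left(L \right)} \right)}} = \frac{1}{2 i \sqrt{6334} + 0} = \frac{1}{2 i \sqrt{6334}} = - \frac{i \sqrt{6334}}{12668}$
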